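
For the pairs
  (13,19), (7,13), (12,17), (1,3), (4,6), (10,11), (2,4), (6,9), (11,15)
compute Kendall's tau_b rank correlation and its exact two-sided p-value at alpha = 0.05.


Step 1: Enumerate the 36 unordered pairs (i,j) with i<j and classify each by sign(x_j-x_i) * sign(y_j-y_i).
  (1,2):dx=-6,dy=-6->C; (1,3):dx=-1,dy=-2->C; (1,4):dx=-12,dy=-16->C; (1,5):dx=-9,dy=-13->C
  (1,6):dx=-3,dy=-8->C; (1,7):dx=-11,dy=-15->C; (1,8):dx=-7,dy=-10->C; (1,9):dx=-2,dy=-4->C
  (2,3):dx=+5,dy=+4->C; (2,4):dx=-6,dy=-10->C; (2,5):dx=-3,dy=-7->C; (2,6):dx=+3,dy=-2->D
  (2,7):dx=-5,dy=-9->C; (2,8):dx=-1,dy=-4->C; (2,9):dx=+4,dy=+2->C; (3,4):dx=-11,dy=-14->C
  (3,5):dx=-8,dy=-11->C; (3,6):dx=-2,dy=-6->C; (3,7):dx=-10,dy=-13->C; (3,8):dx=-6,dy=-8->C
  (3,9):dx=-1,dy=-2->C; (4,5):dx=+3,dy=+3->C; (4,6):dx=+9,dy=+8->C; (4,7):dx=+1,dy=+1->C
  (4,8):dx=+5,dy=+6->C; (4,9):dx=+10,dy=+12->C; (5,6):dx=+6,dy=+5->C; (5,7):dx=-2,dy=-2->C
  (5,8):dx=+2,dy=+3->C; (5,9):dx=+7,dy=+9->C; (6,7):dx=-8,dy=-7->C; (6,8):dx=-4,dy=-2->C
  (6,9):dx=+1,dy=+4->C; (7,8):dx=+4,dy=+5->C; (7,9):dx=+9,dy=+11->C; (8,9):dx=+5,dy=+6->C
Step 2: C = 35, D = 1, total pairs = 36.
Step 3: tau = (C - D)/(n(n-1)/2) = (35 - 1)/36 = 0.944444.
Step 4: Exact two-sided p-value (enumerate n! = 362880 permutations of y under H0): p = 0.000050.
Step 5: alpha = 0.05. reject H0.

tau_b = 0.9444 (C=35, D=1), p = 0.000050, reject H0.


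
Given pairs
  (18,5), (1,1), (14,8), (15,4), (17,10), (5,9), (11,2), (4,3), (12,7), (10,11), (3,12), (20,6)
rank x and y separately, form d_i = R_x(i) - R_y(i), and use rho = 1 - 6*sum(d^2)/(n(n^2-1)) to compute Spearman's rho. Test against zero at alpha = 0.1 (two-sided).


Step 1: Rank x and y separately (midranks; no ties here).
rank(x): 18->11, 1->1, 14->8, 15->9, 17->10, 5->4, 11->6, 4->3, 12->7, 10->5, 3->2, 20->12
rank(y): 5->5, 1->1, 8->8, 4->4, 10->10, 9->9, 2->2, 3->3, 7->7, 11->11, 12->12, 6->6
Step 2: d_i = R_x(i) - R_y(i); compute d_i^2.
  (11-5)^2=36, (1-1)^2=0, (8-8)^2=0, (9-4)^2=25, (10-10)^2=0, (4-9)^2=25, (6-2)^2=16, (3-3)^2=0, (7-7)^2=0, (5-11)^2=36, (2-12)^2=100, (12-6)^2=36
sum(d^2) = 274.
Step 3: rho = 1 - 6*274 / (12*(12^2 - 1)) = 1 - 1644/1716 = 0.041958.
Step 4: Under H0, t = rho * sqrt((n-2)/(1-rho^2)) = 0.1328 ~ t(10).
Step 5: Two-sided p-value from the t-distribution with 10 df = 0.896986.
Step 6: alpha = 0.1. fail to reject H0.

rho = 0.0420, p = 0.896986, fail to reject H0 at alpha = 0.1.


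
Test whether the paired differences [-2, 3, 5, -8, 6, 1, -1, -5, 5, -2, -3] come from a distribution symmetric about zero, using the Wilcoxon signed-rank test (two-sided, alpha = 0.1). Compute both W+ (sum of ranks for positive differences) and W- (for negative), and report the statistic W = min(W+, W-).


Step 1: Drop any zero differences (none here) and take |d_i|.
|d| = [2, 3, 5, 8, 6, 1, 1, 5, 5, 2, 3]
Step 2: Midrank |d_i| (ties get averaged ranks).
ranks: |2|->3.5, |3|->5.5, |5|->8, |8|->11, |6|->10, |1|->1.5, |1|->1.5, |5|->8, |5|->8, |2|->3.5, |3|->5.5
Step 3: Attach original signs; sum ranks with positive sign and with negative sign.
W+ = 5.5 + 8 + 10 + 1.5 + 8 = 33
W- = 3.5 + 11 + 1.5 + 8 + 3.5 + 5.5 = 33
(Check: W+ + W- = 66 should equal n(n+1)/2 = 66.)
Step 4: Test statistic W = min(W+, W-) = 33.
Step 5: Ties in |d|, so use the tie-corrected normal approximation.
        E[W] = n(n+1)/4 = 11*12/4 = 33.
        Tie groups: |d|=1 (t=2), |d|=2 (t=2), |d|=3 (t=2), |d|=5 (t=3); sum(t^3 - t) = 42.
        Var[W] = n(n+1)(2n+1)/24 - sum(t^3-t)/48 = 3036/24 - 42/48 = 125.625.
        z = (W - E[W]) / sqrt(Var[W]) = (33 - 33) / 11.2083 = 0.0000.
        Two-sided p = 2*Phi(z) = 1.000000.
Step 6: alpha = 0.1. fail to reject H0.

W+ = 33, W- = 33, W = min = 33, p = 1.000000, fail to reject H0.


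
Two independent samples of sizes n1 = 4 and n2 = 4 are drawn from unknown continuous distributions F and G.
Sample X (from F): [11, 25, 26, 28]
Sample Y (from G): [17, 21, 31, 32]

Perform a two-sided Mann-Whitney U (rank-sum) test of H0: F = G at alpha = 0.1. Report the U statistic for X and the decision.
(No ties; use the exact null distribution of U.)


Step 1: Combine and sort all 8 observations; assign midranks.
sorted (value, group): (11,X), (17,Y), (21,Y), (25,X), (26,X), (28,X), (31,Y), (32,Y)
ranks: 11->1, 17->2, 21->3, 25->4, 26->5, 28->6, 31->7, 32->8
Step 2: Rank sum for X: R1 = 1 + 4 + 5 + 6 = 16.
Step 3: U_X = R1 - n1(n1+1)/2 = 16 - 4*5/2 = 16 - 10 = 6.
       U_Y = n1*n2 - U_X = 16 - 6 = 10.
Step 4: No ties, so the exact null distribution of U (based on enumerating the C(8,4) = 70 equally likely rank assignments) gives the two-sided p-value.
Step 5: p-value = 0.685714; compare to alpha = 0.1. fail to reject H0.

U_X = 6, p = 0.685714, fail to reject H0 at alpha = 0.1.


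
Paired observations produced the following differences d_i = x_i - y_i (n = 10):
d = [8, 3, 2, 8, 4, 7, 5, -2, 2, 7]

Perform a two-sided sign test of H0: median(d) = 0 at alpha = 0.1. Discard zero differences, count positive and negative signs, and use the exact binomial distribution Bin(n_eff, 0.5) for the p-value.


Step 1: Discard zero differences. Original n = 10; n_eff = number of nonzero differences = 10.
Nonzero differences (with sign): +8, +3, +2, +8, +4, +7, +5, -2, +2, +7
Step 2: Count signs: positive = 9, negative = 1.
Step 3: Under H0: P(positive) = 0.5, so the number of positives S ~ Bin(10, 0.5).
Step 4: Two-sided exact p-value = sum of Bin(10,0.5) probabilities at or below the observed probability = 0.021484.
Step 5: alpha = 0.1. reject H0.

n_eff = 10, pos = 9, neg = 1, p = 0.021484, reject H0.


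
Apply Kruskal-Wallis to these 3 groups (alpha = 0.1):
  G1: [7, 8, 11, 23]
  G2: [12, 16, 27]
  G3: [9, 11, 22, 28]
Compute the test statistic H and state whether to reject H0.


Step 1: Combine all N = 11 observations and assign midranks.
sorted (value, group, rank): (7,G1,1), (8,G1,2), (9,G3,3), (11,G1,4.5), (11,G3,4.5), (12,G2,6), (16,G2,7), (22,G3,8), (23,G1,9), (27,G2,10), (28,G3,11)
Step 2: Sum ranks within each group.
R_1 = 16.5 (n_1 = 4)
R_2 = 23 (n_2 = 3)
R_3 = 26.5 (n_3 = 4)
Step 3: H = 12/(N(N+1)) * sum(R_i^2/n_i) - 3(N+1)
     = 12/(11*12) * (16.5^2/4 + 23^2/3 + 26.5^2/4) - 3*12
     = 0.090909 * 419.958 - 36
     = 2.178030.
Step 4: Ties present; correction factor C = 1 - 6/(11^3 - 11) = 0.995455. Corrected H = 2.178030 / 0.995455 = 2.187976.
Step 5: Under H0, H ~ chi^2(2); p-value = 0.334878.
Step 6: alpha = 0.1. fail to reject H0.

H = 2.1880, df = 2, p = 0.334878, fail to reject H0.


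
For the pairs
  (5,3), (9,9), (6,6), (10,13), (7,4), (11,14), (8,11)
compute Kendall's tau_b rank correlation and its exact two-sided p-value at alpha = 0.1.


Step 1: Enumerate the 21 unordered pairs (i,j) with i<j and classify each by sign(x_j-x_i) * sign(y_j-y_i).
  (1,2):dx=+4,dy=+6->C; (1,3):dx=+1,dy=+3->C; (1,4):dx=+5,dy=+10->C; (1,5):dx=+2,dy=+1->C
  (1,6):dx=+6,dy=+11->C; (1,7):dx=+3,dy=+8->C; (2,3):dx=-3,dy=-3->C; (2,4):dx=+1,dy=+4->C
  (2,5):dx=-2,dy=-5->C; (2,6):dx=+2,dy=+5->C; (2,7):dx=-1,dy=+2->D; (3,4):dx=+4,dy=+7->C
  (3,5):dx=+1,dy=-2->D; (3,6):dx=+5,dy=+8->C; (3,7):dx=+2,dy=+5->C; (4,5):dx=-3,dy=-9->C
  (4,6):dx=+1,dy=+1->C; (4,7):dx=-2,dy=-2->C; (5,6):dx=+4,dy=+10->C; (5,7):dx=+1,dy=+7->C
  (6,7):dx=-3,dy=-3->C
Step 2: C = 19, D = 2, total pairs = 21.
Step 3: tau = (C - D)/(n(n-1)/2) = (19 - 2)/21 = 0.809524.
Step 4: Exact two-sided p-value (enumerate n! = 5040 permutations of y under H0): p = 0.010714.
Step 5: alpha = 0.1. reject H0.

tau_b = 0.8095 (C=19, D=2), p = 0.010714, reject H0.


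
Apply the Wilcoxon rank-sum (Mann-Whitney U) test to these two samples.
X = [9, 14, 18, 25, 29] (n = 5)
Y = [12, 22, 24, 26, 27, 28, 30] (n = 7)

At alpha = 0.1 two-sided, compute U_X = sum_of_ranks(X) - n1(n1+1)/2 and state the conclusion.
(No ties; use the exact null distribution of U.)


Step 1: Combine and sort all 12 observations; assign midranks.
sorted (value, group): (9,X), (12,Y), (14,X), (18,X), (22,Y), (24,Y), (25,X), (26,Y), (27,Y), (28,Y), (29,X), (30,Y)
ranks: 9->1, 12->2, 14->3, 18->4, 22->5, 24->6, 25->7, 26->8, 27->9, 28->10, 29->11, 30->12
Step 2: Rank sum for X: R1 = 1 + 3 + 4 + 7 + 11 = 26.
Step 3: U_X = R1 - n1(n1+1)/2 = 26 - 5*6/2 = 26 - 15 = 11.
       U_Y = n1*n2 - U_X = 35 - 11 = 24.
Step 4: No ties, so the exact null distribution of U (based on enumerating the C(12,5) = 792 equally likely rank assignments) gives the two-sided p-value.
Step 5: p-value = 0.343434; compare to alpha = 0.1. fail to reject H0.

U_X = 11, p = 0.343434, fail to reject H0 at alpha = 0.1.


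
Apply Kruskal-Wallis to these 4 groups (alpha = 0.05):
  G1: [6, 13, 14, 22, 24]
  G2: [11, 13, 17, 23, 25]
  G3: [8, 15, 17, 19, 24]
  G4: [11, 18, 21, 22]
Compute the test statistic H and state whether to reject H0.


Step 1: Combine all N = 19 observations and assign midranks.
sorted (value, group, rank): (6,G1,1), (8,G3,2), (11,G2,3.5), (11,G4,3.5), (13,G1,5.5), (13,G2,5.5), (14,G1,7), (15,G3,8), (17,G2,9.5), (17,G3,9.5), (18,G4,11), (19,G3,12), (21,G4,13), (22,G1,14.5), (22,G4,14.5), (23,G2,16), (24,G1,17.5), (24,G3,17.5), (25,G2,19)
Step 2: Sum ranks within each group.
R_1 = 45.5 (n_1 = 5)
R_2 = 53.5 (n_2 = 5)
R_3 = 49 (n_3 = 5)
R_4 = 42 (n_4 = 4)
Step 3: H = 12/(N(N+1)) * sum(R_i^2/n_i) - 3(N+1)
     = 12/(19*20) * (45.5^2/5 + 53.5^2/5 + 49^2/5 + 42^2/4) - 3*20
     = 0.031579 * 1907.7 - 60
     = 0.243158.
Step 4: Ties present; correction factor C = 1 - 30/(19^3 - 19) = 0.995614. Corrected H = 0.243158 / 0.995614 = 0.244229.
Step 5: Under H0, H ~ chi^2(3); p-value = 0.970152.
Step 6: alpha = 0.05. fail to reject H0.

H = 0.2442, df = 3, p = 0.970152, fail to reject H0.


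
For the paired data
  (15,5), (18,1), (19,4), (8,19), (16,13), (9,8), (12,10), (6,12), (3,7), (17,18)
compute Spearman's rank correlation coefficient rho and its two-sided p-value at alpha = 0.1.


Step 1: Rank x and y separately (midranks; no ties here).
rank(x): 15->6, 18->9, 19->10, 8->3, 16->7, 9->4, 12->5, 6->2, 3->1, 17->8
rank(y): 5->3, 1->1, 4->2, 19->10, 13->8, 8->5, 10->6, 12->7, 7->4, 18->9
Step 2: d_i = R_x(i) - R_y(i); compute d_i^2.
  (6-3)^2=9, (9-1)^2=64, (10-2)^2=64, (3-10)^2=49, (7-8)^2=1, (4-5)^2=1, (5-6)^2=1, (2-7)^2=25, (1-4)^2=9, (8-9)^2=1
sum(d^2) = 224.
Step 3: rho = 1 - 6*224 / (10*(10^2 - 1)) = 1 - 1344/990 = -0.357576.
Step 4: Under H0, t = rho * sqrt((n-2)/(1-rho^2)) = -1.0830 ~ t(8).
Step 5: Two-sided p-value from the t-distribution with 8 df = 0.310376.
Step 6: alpha = 0.1. fail to reject H0.

rho = -0.3576, p = 0.310376, fail to reject H0 at alpha = 0.1.


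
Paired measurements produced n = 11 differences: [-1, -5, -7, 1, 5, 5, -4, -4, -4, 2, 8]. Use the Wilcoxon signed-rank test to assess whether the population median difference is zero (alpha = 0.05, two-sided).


Step 1: Drop any zero differences (none here) and take |d_i|.
|d| = [1, 5, 7, 1, 5, 5, 4, 4, 4, 2, 8]
Step 2: Midrank |d_i| (ties get averaged ranks).
ranks: |1|->1.5, |5|->8, |7|->10, |1|->1.5, |5|->8, |5|->8, |4|->5, |4|->5, |4|->5, |2|->3, |8|->11
Step 3: Attach original signs; sum ranks with positive sign and with negative sign.
W+ = 1.5 + 8 + 8 + 3 + 11 = 31.5
W- = 1.5 + 8 + 10 + 5 + 5 + 5 = 34.5
(Check: W+ + W- = 66 should equal n(n+1)/2 = 66.)
Step 4: Test statistic W = min(W+, W-) = 31.5.
Step 5: Ties in |d|, so use the tie-corrected normal approximation.
        E[W] = n(n+1)/4 = 11*12/4 = 33.
        Tie groups: |d|=1 (t=2), |d|=4 (t=3), |d|=5 (t=3); sum(t^3 - t) = 54.
        Var[W] = n(n+1)(2n+1)/24 - sum(t^3-t)/48 = 3036/24 - 54/48 = 125.375.
        z = (W - E[W]) / sqrt(Var[W]) = (31.5 - 33) / 11.1971 = -0.1340.
        Two-sided p = 2*Phi(z) = 0.893432.
Step 6: alpha = 0.05. fail to reject H0.

W+ = 31.5, W- = 34.5, W = min = 31.5, p = 0.893432, fail to reject H0.


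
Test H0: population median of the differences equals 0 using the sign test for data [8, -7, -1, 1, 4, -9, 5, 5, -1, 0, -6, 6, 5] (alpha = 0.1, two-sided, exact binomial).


Step 1: Discard zero differences. Original n = 13; n_eff = number of nonzero differences = 12.
Nonzero differences (with sign): +8, -7, -1, +1, +4, -9, +5, +5, -1, -6, +6, +5
Step 2: Count signs: positive = 7, negative = 5.
Step 3: Under H0: P(positive) = 0.5, so the number of positives S ~ Bin(12, 0.5).
Step 4: Two-sided exact p-value = sum of Bin(12,0.5) probabilities at or below the observed probability = 0.774414.
Step 5: alpha = 0.1. fail to reject H0.

n_eff = 12, pos = 7, neg = 5, p = 0.774414, fail to reject H0.


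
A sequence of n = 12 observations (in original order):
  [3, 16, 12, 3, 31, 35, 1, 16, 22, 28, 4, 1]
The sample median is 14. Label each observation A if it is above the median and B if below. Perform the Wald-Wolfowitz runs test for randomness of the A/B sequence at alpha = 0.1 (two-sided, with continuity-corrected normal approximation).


Step 1: Compute median = 14; label A = above, B = below.
Labels in order: BABBAABAAABB  (n_A = 6, n_B = 6)
Step 2: Count runs R = 7.
Step 3: Under H0 (random ordering), E[R] = 2*n_A*n_B/(n_A+n_B) + 1 = 2*6*6/12 + 1 = 7.0000.
        Var[R] = 2*n_A*n_B*(2*n_A*n_B - n_A - n_B) / ((n_A+n_B)^2 * (n_A+n_B-1)) = 4320/1584 = 2.7273.
        SD[R] = 1.6514.
Step 4: R = E[R], so z = 0 with no continuity correction.
Step 5: Two-sided p-value via normal approximation = 2*(1 - Phi(|z|)) = 1.000000.
Step 6: alpha = 0.1. fail to reject H0.

R = 7, z = 0.0000, p = 1.000000, fail to reject H0.


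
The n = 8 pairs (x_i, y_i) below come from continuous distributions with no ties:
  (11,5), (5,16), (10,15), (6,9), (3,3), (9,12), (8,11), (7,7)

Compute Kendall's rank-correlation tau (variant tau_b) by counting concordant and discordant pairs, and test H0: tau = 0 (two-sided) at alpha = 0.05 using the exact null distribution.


Step 1: Enumerate the 28 unordered pairs (i,j) with i<j and classify each by sign(x_j-x_i) * sign(y_j-y_i).
  (1,2):dx=-6,dy=+11->D; (1,3):dx=-1,dy=+10->D; (1,4):dx=-5,dy=+4->D; (1,5):dx=-8,dy=-2->C
  (1,6):dx=-2,dy=+7->D; (1,7):dx=-3,dy=+6->D; (1,8):dx=-4,dy=+2->D; (2,3):dx=+5,dy=-1->D
  (2,4):dx=+1,dy=-7->D; (2,5):dx=-2,dy=-13->C; (2,6):dx=+4,dy=-4->D; (2,7):dx=+3,dy=-5->D
  (2,8):dx=+2,dy=-9->D; (3,4):dx=-4,dy=-6->C; (3,5):dx=-7,dy=-12->C; (3,6):dx=-1,dy=-3->C
  (3,7):dx=-2,dy=-4->C; (3,8):dx=-3,dy=-8->C; (4,5):dx=-3,dy=-6->C; (4,6):dx=+3,dy=+3->C
  (4,7):dx=+2,dy=+2->C; (4,8):dx=+1,dy=-2->D; (5,6):dx=+6,dy=+9->C; (5,7):dx=+5,dy=+8->C
  (5,8):dx=+4,dy=+4->C; (6,7):dx=-1,dy=-1->C; (6,8):dx=-2,dy=-5->C; (7,8):dx=-1,dy=-4->C
Step 2: C = 16, D = 12, total pairs = 28.
Step 3: tau = (C - D)/(n(n-1)/2) = (16 - 12)/28 = 0.142857.
Step 4: Exact two-sided p-value (enumerate n! = 40320 permutations of y under H0): p = 0.719544.
Step 5: alpha = 0.05. fail to reject H0.

tau_b = 0.1429 (C=16, D=12), p = 0.719544, fail to reject H0.


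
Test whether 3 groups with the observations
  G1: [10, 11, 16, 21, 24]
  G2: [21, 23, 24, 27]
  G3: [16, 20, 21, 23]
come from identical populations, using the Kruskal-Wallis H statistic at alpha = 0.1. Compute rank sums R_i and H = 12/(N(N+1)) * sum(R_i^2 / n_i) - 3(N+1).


Step 1: Combine all N = 13 observations and assign midranks.
sorted (value, group, rank): (10,G1,1), (11,G1,2), (16,G1,3.5), (16,G3,3.5), (20,G3,5), (21,G1,7), (21,G2,7), (21,G3,7), (23,G2,9.5), (23,G3,9.5), (24,G1,11.5), (24,G2,11.5), (27,G2,13)
Step 2: Sum ranks within each group.
R_1 = 25 (n_1 = 5)
R_2 = 41 (n_2 = 4)
R_3 = 25 (n_3 = 4)
Step 3: H = 12/(N(N+1)) * sum(R_i^2/n_i) - 3(N+1)
     = 12/(13*14) * (25^2/5 + 41^2/4 + 25^2/4) - 3*14
     = 0.065934 * 701.5 - 42
     = 4.252747.
Step 4: Ties present; correction factor C = 1 - 42/(13^3 - 13) = 0.980769. Corrected H = 4.252747 / 0.980769 = 4.336134.
Step 5: Under H0, H ~ chi^2(2); p-value = 0.114399.
Step 6: alpha = 0.1. fail to reject H0.

H = 4.3361, df = 2, p = 0.114399, fail to reject H0.


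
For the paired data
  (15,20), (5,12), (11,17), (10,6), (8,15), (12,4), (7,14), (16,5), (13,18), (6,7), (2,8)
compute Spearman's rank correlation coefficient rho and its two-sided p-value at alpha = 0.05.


Step 1: Rank x and y separately (midranks; no ties here).
rank(x): 15->10, 5->2, 11->7, 10->6, 8->5, 12->8, 7->4, 16->11, 13->9, 6->3, 2->1
rank(y): 20->11, 12->6, 17->9, 6->3, 15->8, 4->1, 14->7, 5->2, 18->10, 7->4, 8->5
Step 2: d_i = R_x(i) - R_y(i); compute d_i^2.
  (10-11)^2=1, (2-6)^2=16, (7-9)^2=4, (6-3)^2=9, (5-8)^2=9, (8-1)^2=49, (4-7)^2=9, (11-2)^2=81, (9-10)^2=1, (3-4)^2=1, (1-5)^2=16
sum(d^2) = 196.
Step 3: rho = 1 - 6*196 / (11*(11^2 - 1)) = 1 - 1176/1320 = 0.109091.
Step 4: Under H0, t = rho * sqrt((n-2)/(1-rho^2)) = 0.3292 ~ t(9).
Step 5: Two-sided p-value from the t-distribution with 9 df = 0.749509.
Step 6: alpha = 0.05. fail to reject H0.

rho = 0.1091, p = 0.749509, fail to reject H0 at alpha = 0.05.


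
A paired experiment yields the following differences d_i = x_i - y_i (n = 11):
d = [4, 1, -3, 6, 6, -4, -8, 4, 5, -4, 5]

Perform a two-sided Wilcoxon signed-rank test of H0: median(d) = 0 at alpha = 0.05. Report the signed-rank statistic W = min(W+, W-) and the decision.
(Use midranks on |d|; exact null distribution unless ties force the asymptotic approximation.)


Step 1: Drop any zero differences (none here) and take |d_i|.
|d| = [4, 1, 3, 6, 6, 4, 8, 4, 5, 4, 5]
Step 2: Midrank |d_i| (ties get averaged ranks).
ranks: |4|->4.5, |1|->1, |3|->2, |6|->9.5, |6|->9.5, |4|->4.5, |8|->11, |4|->4.5, |5|->7.5, |4|->4.5, |5|->7.5
Step 3: Attach original signs; sum ranks with positive sign and with negative sign.
W+ = 4.5 + 1 + 9.5 + 9.5 + 4.5 + 7.5 + 7.5 = 44
W- = 2 + 4.5 + 11 + 4.5 = 22
(Check: W+ + W- = 66 should equal n(n+1)/2 = 66.)
Step 4: Test statistic W = min(W+, W-) = 22.
Step 5: Ties in |d|, so use the tie-corrected normal approximation.
        E[W] = n(n+1)/4 = 11*12/4 = 33.
        Tie groups: |d|=4 (t=4), |d|=5 (t=2), |d|=6 (t=2); sum(t^3 - t) = 72.
        Var[W] = n(n+1)(2n+1)/24 - sum(t^3-t)/48 = 3036/24 - 72/48 = 125.
        z = (W - E[W]) / sqrt(Var[W]) = (22 - 33) / 11.1803 = -0.9839.
        Two-sided p = 2*Phi(z) = 0.325179.
Step 6: alpha = 0.05. fail to reject H0.

W+ = 44, W- = 22, W = min = 22, p = 0.325179, fail to reject H0.


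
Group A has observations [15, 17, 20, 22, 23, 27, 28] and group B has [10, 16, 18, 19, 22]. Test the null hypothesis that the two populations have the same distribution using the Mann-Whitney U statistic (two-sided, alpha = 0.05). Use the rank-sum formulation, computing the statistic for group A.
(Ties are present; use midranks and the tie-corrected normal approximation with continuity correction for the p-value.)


Step 1: Combine and sort all 12 observations; assign midranks.
sorted (value, group): (10,Y), (15,X), (16,Y), (17,X), (18,Y), (19,Y), (20,X), (22,X), (22,Y), (23,X), (27,X), (28,X)
ranks: 10->1, 15->2, 16->3, 17->4, 18->5, 19->6, 20->7, 22->8.5, 22->8.5, 23->10, 27->11, 28->12
Step 2: Rank sum for X: R1 = 2 + 4 + 7 + 8.5 + 10 + 11 + 12 = 54.5.
Step 3: U_X = R1 - n1(n1+1)/2 = 54.5 - 7*8/2 = 54.5 - 28 = 26.5.
       U_Y = n1*n2 - U_X = 35 - 26.5 = 8.5.
Step 4: Ties are present, so use the tie-corrected normal approximation (with continuity correction) for the p-value.
Step 5: p-value = 0.166721; compare to alpha = 0.05. fail to reject H0.

U_X = 26.5, p = 0.166721, fail to reject H0 at alpha = 0.05.


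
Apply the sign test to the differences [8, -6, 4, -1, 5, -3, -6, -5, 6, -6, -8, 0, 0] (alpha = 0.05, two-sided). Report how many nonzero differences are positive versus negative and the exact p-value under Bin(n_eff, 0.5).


Step 1: Discard zero differences. Original n = 13; n_eff = number of nonzero differences = 11.
Nonzero differences (with sign): +8, -6, +4, -1, +5, -3, -6, -5, +6, -6, -8
Step 2: Count signs: positive = 4, negative = 7.
Step 3: Under H0: P(positive) = 0.5, so the number of positives S ~ Bin(11, 0.5).
Step 4: Two-sided exact p-value = sum of Bin(11,0.5) probabilities at or below the observed probability = 0.548828.
Step 5: alpha = 0.05. fail to reject H0.

n_eff = 11, pos = 4, neg = 7, p = 0.548828, fail to reject H0.


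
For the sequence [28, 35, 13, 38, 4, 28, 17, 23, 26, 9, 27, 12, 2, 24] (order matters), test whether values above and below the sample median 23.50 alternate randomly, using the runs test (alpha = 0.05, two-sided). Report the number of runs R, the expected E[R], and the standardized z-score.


Step 1: Compute median = 23.50; label A = above, B = below.
Labels in order: AABABABBABABBA  (n_A = 7, n_B = 7)
Step 2: Count runs R = 11.
Step 3: Under H0 (random ordering), E[R] = 2*n_A*n_B/(n_A+n_B) + 1 = 2*7*7/14 + 1 = 8.0000.
        Var[R] = 2*n_A*n_B*(2*n_A*n_B - n_A - n_B) / ((n_A+n_B)^2 * (n_A+n_B-1)) = 8232/2548 = 3.2308.
        SD[R] = 1.7974.
Step 4: Continuity-corrected z = (R - 0.5 - E[R]) / SD[R] = (11 - 0.5 - 8.0000) / 1.7974 = 1.3909.
Step 5: Two-sided p-value via normal approximation = 2*(1 - Phi(|z|)) = 0.164264.
Step 6: alpha = 0.05. fail to reject H0.

R = 11, z = 1.3909, p = 0.164264, fail to reject H0.


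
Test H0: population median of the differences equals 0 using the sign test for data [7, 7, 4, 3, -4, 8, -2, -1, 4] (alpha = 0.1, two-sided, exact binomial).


Step 1: Discard zero differences. Original n = 9; n_eff = number of nonzero differences = 9.
Nonzero differences (with sign): +7, +7, +4, +3, -4, +8, -2, -1, +4
Step 2: Count signs: positive = 6, negative = 3.
Step 3: Under H0: P(positive) = 0.5, so the number of positives S ~ Bin(9, 0.5).
Step 4: Two-sided exact p-value = sum of Bin(9,0.5) probabilities at or below the observed probability = 0.507812.
Step 5: alpha = 0.1. fail to reject H0.

n_eff = 9, pos = 6, neg = 3, p = 0.507812, fail to reject H0.


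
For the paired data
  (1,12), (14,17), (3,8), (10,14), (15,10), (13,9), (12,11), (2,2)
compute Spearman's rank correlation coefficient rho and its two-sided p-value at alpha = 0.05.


Step 1: Rank x and y separately (midranks; no ties here).
rank(x): 1->1, 14->7, 3->3, 10->4, 15->8, 13->6, 12->5, 2->2
rank(y): 12->6, 17->8, 8->2, 14->7, 10->4, 9->3, 11->5, 2->1
Step 2: d_i = R_x(i) - R_y(i); compute d_i^2.
  (1-6)^2=25, (7-8)^2=1, (3-2)^2=1, (4-7)^2=9, (8-4)^2=16, (6-3)^2=9, (5-5)^2=0, (2-1)^2=1
sum(d^2) = 62.
Step 3: rho = 1 - 6*62 / (8*(8^2 - 1)) = 1 - 372/504 = 0.261905.
Step 4: Under H0, t = rho * sqrt((n-2)/(1-rho^2)) = 0.6647 ~ t(6).
Step 5: Two-sided p-value from the t-distribution with 6 df = 0.530923.
Step 6: alpha = 0.05. fail to reject H0.

rho = 0.2619, p = 0.530923, fail to reject H0 at alpha = 0.05.


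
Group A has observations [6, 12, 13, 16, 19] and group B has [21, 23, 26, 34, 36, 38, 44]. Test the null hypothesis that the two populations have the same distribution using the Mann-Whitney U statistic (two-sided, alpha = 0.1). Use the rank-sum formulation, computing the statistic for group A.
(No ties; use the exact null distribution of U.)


Step 1: Combine and sort all 12 observations; assign midranks.
sorted (value, group): (6,X), (12,X), (13,X), (16,X), (19,X), (21,Y), (23,Y), (26,Y), (34,Y), (36,Y), (38,Y), (44,Y)
ranks: 6->1, 12->2, 13->3, 16->4, 19->5, 21->6, 23->7, 26->8, 34->9, 36->10, 38->11, 44->12
Step 2: Rank sum for X: R1 = 1 + 2 + 3 + 4 + 5 = 15.
Step 3: U_X = R1 - n1(n1+1)/2 = 15 - 5*6/2 = 15 - 15 = 0.
       U_Y = n1*n2 - U_X = 35 - 0 = 35.
Step 4: No ties, so the exact null distribution of U (based on enumerating the C(12,5) = 792 equally likely rank assignments) gives the two-sided p-value.
Step 5: p-value = 0.002525; compare to alpha = 0.1. reject H0.

U_X = 0, p = 0.002525, reject H0 at alpha = 0.1.


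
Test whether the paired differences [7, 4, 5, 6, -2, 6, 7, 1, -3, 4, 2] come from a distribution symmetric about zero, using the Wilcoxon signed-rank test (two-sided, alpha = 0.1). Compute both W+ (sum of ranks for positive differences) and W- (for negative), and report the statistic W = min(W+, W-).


Step 1: Drop any zero differences (none here) and take |d_i|.
|d| = [7, 4, 5, 6, 2, 6, 7, 1, 3, 4, 2]
Step 2: Midrank |d_i| (ties get averaged ranks).
ranks: |7|->10.5, |4|->5.5, |5|->7, |6|->8.5, |2|->2.5, |6|->8.5, |7|->10.5, |1|->1, |3|->4, |4|->5.5, |2|->2.5
Step 3: Attach original signs; sum ranks with positive sign and with negative sign.
W+ = 10.5 + 5.5 + 7 + 8.5 + 8.5 + 10.5 + 1 + 5.5 + 2.5 = 59.5
W- = 2.5 + 4 = 6.5
(Check: W+ + W- = 66 should equal n(n+1)/2 = 66.)
Step 4: Test statistic W = min(W+, W-) = 6.5.
Step 5: Ties in |d|, so use the tie-corrected normal approximation.
        E[W] = n(n+1)/4 = 11*12/4 = 33.
        Tie groups: |d|=2 (t=2), |d|=4 (t=2), |d|=6 (t=2), |d|=7 (t=2); sum(t^3 - t) = 24.
        Var[W] = n(n+1)(2n+1)/24 - sum(t^3-t)/48 = 3036/24 - 24/48 = 126.
        z = (W - E[W]) / sqrt(Var[W]) = (6.5 - 33) / 11.2250 = -2.3608.
        Two-sided p = 2*Phi(z) = 0.018235.
Step 6: alpha = 0.1. reject H0.

W+ = 59.5, W- = 6.5, W = min = 6.5, p = 0.018235, reject H0.


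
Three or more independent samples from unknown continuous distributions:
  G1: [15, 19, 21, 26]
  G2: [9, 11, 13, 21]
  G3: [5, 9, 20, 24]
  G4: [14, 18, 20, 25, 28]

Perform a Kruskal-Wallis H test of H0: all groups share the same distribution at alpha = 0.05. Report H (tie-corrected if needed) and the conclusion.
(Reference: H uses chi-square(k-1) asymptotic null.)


Step 1: Combine all N = 17 observations and assign midranks.
sorted (value, group, rank): (5,G3,1), (9,G2,2.5), (9,G3,2.5), (11,G2,4), (13,G2,5), (14,G4,6), (15,G1,7), (18,G4,8), (19,G1,9), (20,G3,10.5), (20,G4,10.5), (21,G1,12.5), (21,G2,12.5), (24,G3,14), (25,G4,15), (26,G1,16), (28,G4,17)
Step 2: Sum ranks within each group.
R_1 = 44.5 (n_1 = 4)
R_2 = 24 (n_2 = 4)
R_3 = 28 (n_3 = 4)
R_4 = 56.5 (n_4 = 5)
Step 3: H = 12/(N(N+1)) * sum(R_i^2/n_i) - 3(N+1)
     = 12/(17*18) * (44.5^2/4 + 24^2/4 + 28^2/4 + 56.5^2/5) - 3*18
     = 0.039216 * 1473.51 - 54
     = 3.784804.
Step 4: Ties present; correction factor C = 1 - 18/(17^3 - 17) = 0.996324. Corrected H = 3.784804 / 0.996324 = 3.798770.
Step 5: Under H0, H ~ chi^2(3); p-value = 0.284029.
Step 6: alpha = 0.05. fail to reject H0.

H = 3.7988, df = 3, p = 0.284029, fail to reject H0.


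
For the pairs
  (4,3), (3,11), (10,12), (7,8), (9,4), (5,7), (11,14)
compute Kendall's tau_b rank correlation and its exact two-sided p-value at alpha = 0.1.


Step 1: Enumerate the 21 unordered pairs (i,j) with i<j and classify each by sign(x_j-x_i) * sign(y_j-y_i).
  (1,2):dx=-1,dy=+8->D; (1,3):dx=+6,dy=+9->C; (1,4):dx=+3,dy=+5->C; (1,5):dx=+5,dy=+1->C
  (1,6):dx=+1,dy=+4->C; (1,7):dx=+7,dy=+11->C; (2,3):dx=+7,dy=+1->C; (2,4):dx=+4,dy=-3->D
  (2,5):dx=+6,dy=-7->D; (2,6):dx=+2,dy=-4->D; (2,7):dx=+8,dy=+3->C; (3,4):dx=-3,dy=-4->C
  (3,5):dx=-1,dy=-8->C; (3,6):dx=-5,dy=-5->C; (3,7):dx=+1,dy=+2->C; (4,5):dx=+2,dy=-4->D
  (4,6):dx=-2,dy=-1->C; (4,7):dx=+4,dy=+6->C; (5,6):dx=-4,dy=+3->D; (5,7):dx=+2,dy=+10->C
  (6,7):dx=+6,dy=+7->C
Step 2: C = 15, D = 6, total pairs = 21.
Step 3: tau = (C - D)/(n(n-1)/2) = (15 - 6)/21 = 0.428571.
Step 4: Exact two-sided p-value (enumerate n! = 5040 permutations of y under H0): p = 0.238889.
Step 5: alpha = 0.1. fail to reject H0.

tau_b = 0.4286 (C=15, D=6), p = 0.238889, fail to reject H0.


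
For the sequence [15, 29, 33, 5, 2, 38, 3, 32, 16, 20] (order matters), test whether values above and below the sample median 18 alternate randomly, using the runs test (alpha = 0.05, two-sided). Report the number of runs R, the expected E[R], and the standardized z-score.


Step 1: Compute median = 18; label A = above, B = below.
Labels in order: BAABBABABA  (n_A = 5, n_B = 5)
Step 2: Count runs R = 8.
Step 3: Under H0 (random ordering), E[R] = 2*n_A*n_B/(n_A+n_B) + 1 = 2*5*5/10 + 1 = 6.0000.
        Var[R] = 2*n_A*n_B*(2*n_A*n_B - n_A - n_B) / ((n_A+n_B)^2 * (n_A+n_B-1)) = 2000/900 = 2.2222.
        SD[R] = 1.4907.
Step 4: Continuity-corrected z = (R - 0.5 - E[R]) / SD[R] = (8 - 0.5 - 6.0000) / 1.4907 = 1.0062.
Step 5: Two-sided p-value via normal approximation = 2*(1 - Phi(|z|)) = 0.314305.
Step 6: alpha = 0.05. fail to reject H0.

R = 8, z = 1.0062, p = 0.314305, fail to reject H0.


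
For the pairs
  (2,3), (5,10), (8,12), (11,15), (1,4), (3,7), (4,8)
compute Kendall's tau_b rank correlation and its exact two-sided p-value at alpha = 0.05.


Step 1: Enumerate the 21 unordered pairs (i,j) with i<j and classify each by sign(x_j-x_i) * sign(y_j-y_i).
  (1,2):dx=+3,dy=+7->C; (1,3):dx=+6,dy=+9->C; (1,4):dx=+9,dy=+12->C; (1,5):dx=-1,dy=+1->D
  (1,6):dx=+1,dy=+4->C; (1,7):dx=+2,dy=+5->C; (2,3):dx=+3,dy=+2->C; (2,4):dx=+6,dy=+5->C
  (2,5):dx=-4,dy=-6->C; (2,6):dx=-2,dy=-3->C; (2,7):dx=-1,dy=-2->C; (3,4):dx=+3,dy=+3->C
  (3,5):dx=-7,dy=-8->C; (3,6):dx=-5,dy=-5->C; (3,7):dx=-4,dy=-4->C; (4,5):dx=-10,dy=-11->C
  (4,6):dx=-8,dy=-8->C; (4,7):dx=-7,dy=-7->C; (5,6):dx=+2,dy=+3->C; (5,7):dx=+3,dy=+4->C
  (6,7):dx=+1,dy=+1->C
Step 2: C = 20, D = 1, total pairs = 21.
Step 3: tau = (C - D)/(n(n-1)/2) = (20 - 1)/21 = 0.904762.
Step 4: Exact two-sided p-value (enumerate n! = 5040 permutations of y under H0): p = 0.002778.
Step 5: alpha = 0.05. reject H0.

tau_b = 0.9048 (C=20, D=1), p = 0.002778, reject H0.


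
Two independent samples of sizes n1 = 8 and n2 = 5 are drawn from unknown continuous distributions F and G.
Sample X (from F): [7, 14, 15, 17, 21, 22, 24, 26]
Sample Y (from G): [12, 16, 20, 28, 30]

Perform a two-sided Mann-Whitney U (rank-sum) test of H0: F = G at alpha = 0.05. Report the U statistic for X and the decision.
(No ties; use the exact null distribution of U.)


Step 1: Combine and sort all 13 observations; assign midranks.
sorted (value, group): (7,X), (12,Y), (14,X), (15,X), (16,Y), (17,X), (20,Y), (21,X), (22,X), (24,X), (26,X), (28,Y), (30,Y)
ranks: 7->1, 12->2, 14->3, 15->4, 16->5, 17->6, 20->7, 21->8, 22->9, 24->10, 26->11, 28->12, 30->13
Step 2: Rank sum for X: R1 = 1 + 3 + 4 + 6 + 8 + 9 + 10 + 11 = 52.
Step 3: U_X = R1 - n1(n1+1)/2 = 52 - 8*9/2 = 52 - 36 = 16.
       U_Y = n1*n2 - U_X = 40 - 16 = 24.
Step 4: No ties, so the exact null distribution of U (based on enumerating the C(13,8) = 1287 equally likely rank assignments) gives the two-sided p-value.
Step 5: p-value = 0.621601; compare to alpha = 0.05. fail to reject H0.

U_X = 16, p = 0.621601, fail to reject H0 at alpha = 0.05.


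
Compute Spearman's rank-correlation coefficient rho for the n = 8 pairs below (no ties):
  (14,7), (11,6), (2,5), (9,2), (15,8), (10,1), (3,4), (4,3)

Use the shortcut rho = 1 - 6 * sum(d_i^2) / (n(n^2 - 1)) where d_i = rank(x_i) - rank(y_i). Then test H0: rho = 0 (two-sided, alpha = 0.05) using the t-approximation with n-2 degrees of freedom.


Step 1: Rank x and y separately (midranks; no ties here).
rank(x): 14->7, 11->6, 2->1, 9->4, 15->8, 10->5, 3->2, 4->3
rank(y): 7->7, 6->6, 5->5, 2->2, 8->8, 1->1, 4->4, 3->3
Step 2: d_i = R_x(i) - R_y(i); compute d_i^2.
  (7-7)^2=0, (6-6)^2=0, (1-5)^2=16, (4-2)^2=4, (8-8)^2=0, (5-1)^2=16, (2-4)^2=4, (3-3)^2=0
sum(d^2) = 40.
Step 3: rho = 1 - 6*40 / (8*(8^2 - 1)) = 1 - 240/504 = 0.523810.
Step 4: Under H0, t = rho * sqrt((n-2)/(1-rho^2)) = 1.5062 ~ t(6).
Step 5: Two-sided p-value from the t-distribution with 6 df = 0.182721.
Step 6: alpha = 0.05. fail to reject H0.

rho = 0.5238, p = 0.182721, fail to reject H0 at alpha = 0.05.


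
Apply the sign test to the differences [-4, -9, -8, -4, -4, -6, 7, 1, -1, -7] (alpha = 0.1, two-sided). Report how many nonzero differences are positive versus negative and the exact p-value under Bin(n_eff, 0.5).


Step 1: Discard zero differences. Original n = 10; n_eff = number of nonzero differences = 10.
Nonzero differences (with sign): -4, -9, -8, -4, -4, -6, +7, +1, -1, -7
Step 2: Count signs: positive = 2, negative = 8.
Step 3: Under H0: P(positive) = 0.5, so the number of positives S ~ Bin(10, 0.5).
Step 4: Two-sided exact p-value = sum of Bin(10,0.5) probabilities at or below the observed probability = 0.109375.
Step 5: alpha = 0.1. fail to reject H0.

n_eff = 10, pos = 2, neg = 8, p = 0.109375, fail to reject H0.


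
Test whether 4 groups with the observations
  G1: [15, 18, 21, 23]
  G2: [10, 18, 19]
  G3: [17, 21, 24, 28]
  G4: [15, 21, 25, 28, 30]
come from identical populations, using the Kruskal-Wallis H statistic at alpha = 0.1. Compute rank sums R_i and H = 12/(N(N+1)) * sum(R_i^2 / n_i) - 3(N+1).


Step 1: Combine all N = 16 observations and assign midranks.
sorted (value, group, rank): (10,G2,1), (15,G1,2.5), (15,G4,2.5), (17,G3,4), (18,G1,5.5), (18,G2,5.5), (19,G2,7), (21,G1,9), (21,G3,9), (21,G4,9), (23,G1,11), (24,G3,12), (25,G4,13), (28,G3,14.5), (28,G4,14.5), (30,G4,16)
Step 2: Sum ranks within each group.
R_1 = 28 (n_1 = 4)
R_2 = 13.5 (n_2 = 3)
R_3 = 39.5 (n_3 = 4)
R_4 = 55 (n_4 = 5)
Step 3: H = 12/(N(N+1)) * sum(R_i^2/n_i) - 3(N+1)
     = 12/(16*17) * (28^2/4 + 13.5^2/3 + 39.5^2/4 + 55^2/5) - 3*17
     = 0.044118 * 1251.81 - 51
     = 4.227022.
Step 4: Ties present; correction factor C = 1 - 42/(16^3 - 16) = 0.989706. Corrected H = 4.227022 / 0.989706 = 4.270988.
Step 5: Under H0, H ~ chi^2(3); p-value = 0.233650.
Step 6: alpha = 0.1. fail to reject H0.

H = 4.2710, df = 3, p = 0.233650, fail to reject H0.


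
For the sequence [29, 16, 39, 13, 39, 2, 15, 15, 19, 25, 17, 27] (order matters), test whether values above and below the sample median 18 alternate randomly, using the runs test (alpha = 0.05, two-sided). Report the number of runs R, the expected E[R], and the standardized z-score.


Step 1: Compute median = 18; label A = above, B = below.
Labels in order: ABABABBBAABA  (n_A = 6, n_B = 6)
Step 2: Count runs R = 9.
Step 3: Under H0 (random ordering), E[R] = 2*n_A*n_B/(n_A+n_B) + 1 = 2*6*6/12 + 1 = 7.0000.
        Var[R] = 2*n_A*n_B*(2*n_A*n_B - n_A - n_B) / ((n_A+n_B)^2 * (n_A+n_B-1)) = 4320/1584 = 2.7273.
        SD[R] = 1.6514.
Step 4: Continuity-corrected z = (R - 0.5 - E[R]) / SD[R] = (9 - 0.5 - 7.0000) / 1.6514 = 0.9083.
Step 5: Two-sided p-value via normal approximation = 2*(1 - Phi(|z|)) = 0.363722.
Step 6: alpha = 0.05. fail to reject H0.

R = 9, z = 0.9083, p = 0.363722, fail to reject H0.


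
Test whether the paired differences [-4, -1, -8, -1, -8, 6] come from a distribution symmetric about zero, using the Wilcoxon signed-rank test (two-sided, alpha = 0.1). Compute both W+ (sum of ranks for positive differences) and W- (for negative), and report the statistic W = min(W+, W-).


Step 1: Drop any zero differences (none here) and take |d_i|.
|d| = [4, 1, 8, 1, 8, 6]
Step 2: Midrank |d_i| (ties get averaged ranks).
ranks: |4|->3, |1|->1.5, |8|->5.5, |1|->1.5, |8|->5.5, |6|->4
Step 3: Attach original signs; sum ranks with positive sign and with negative sign.
W+ = 4 = 4
W- = 3 + 1.5 + 5.5 + 1.5 + 5.5 = 17
(Check: W+ + W- = 21 should equal n(n+1)/2 = 21.)
Step 4: Test statistic W = min(W+, W-) = 4.
Step 5: Ties in |d|, so use the tie-corrected normal approximation.
        E[W] = n(n+1)/4 = 6*7/4 = 10.5.
        Tie groups: |d|=1 (t=2), |d|=8 (t=2); sum(t^3 - t) = 12.
        Var[W] = n(n+1)(2n+1)/24 - sum(t^3-t)/48 = 546/24 - 12/48 = 22.5.
        z = (W - E[W]) / sqrt(Var[W]) = (4 - 10.5) / 4.7434 = -1.3703.
        Two-sided p = 2*Phi(z) = 0.170587.
Step 6: alpha = 0.1. fail to reject H0.

W+ = 4, W- = 17, W = min = 4, p = 0.170587, fail to reject H0.


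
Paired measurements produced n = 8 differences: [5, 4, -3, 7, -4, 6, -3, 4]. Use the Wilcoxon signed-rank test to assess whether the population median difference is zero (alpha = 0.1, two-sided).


Step 1: Drop any zero differences (none here) and take |d_i|.
|d| = [5, 4, 3, 7, 4, 6, 3, 4]
Step 2: Midrank |d_i| (ties get averaged ranks).
ranks: |5|->6, |4|->4, |3|->1.5, |7|->8, |4|->4, |6|->7, |3|->1.5, |4|->4
Step 3: Attach original signs; sum ranks with positive sign and with negative sign.
W+ = 6 + 4 + 8 + 7 + 4 = 29
W- = 1.5 + 4 + 1.5 = 7
(Check: W+ + W- = 36 should equal n(n+1)/2 = 36.)
Step 4: Test statistic W = min(W+, W-) = 7.
Step 5: Ties in |d|, so use the tie-corrected normal approximation.
        E[W] = n(n+1)/4 = 8*9/4 = 18.
        Tie groups: |d|=3 (t=2), |d|=4 (t=3); sum(t^3 - t) = 30.
        Var[W] = n(n+1)(2n+1)/24 - sum(t^3-t)/48 = 1224/24 - 30/48 = 50.375.
        z = (W - E[W]) / sqrt(Var[W]) = (7 - 18) / 7.0975 = -1.5498.
        Two-sided p = 2*Phi(z) = 0.121181.
Step 6: alpha = 0.1. fail to reject H0.

W+ = 29, W- = 7, W = min = 7, p = 0.121181, fail to reject H0.


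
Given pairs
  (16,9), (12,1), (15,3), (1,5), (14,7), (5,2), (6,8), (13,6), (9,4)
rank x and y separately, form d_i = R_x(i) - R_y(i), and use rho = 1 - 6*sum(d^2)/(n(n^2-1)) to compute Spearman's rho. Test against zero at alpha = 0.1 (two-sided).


Step 1: Rank x and y separately (midranks; no ties here).
rank(x): 16->9, 12->5, 15->8, 1->1, 14->7, 5->2, 6->3, 13->6, 9->4
rank(y): 9->9, 1->1, 3->3, 5->5, 7->7, 2->2, 8->8, 6->6, 4->4
Step 2: d_i = R_x(i) - R_y(i); compute d_i^2.
  (9-9)^2=0, (5-1)^2=16, (8-3)^2=25, (1-5)^2=16, (7-7)^2=0, (2-2)^2=0, (3-8)^2=25, (6-6)^2=0, (4-4)^2=0
sum(d^2) = 82.
Step 3: rho = 1 - 6*82 / (9*(9^2 - 1)) = 1 - 492/720 = 0.316667.
Step 4: Under H0, t = rho * sqrt((n-2)/(1-rho^2)) = 0.8833 ~ t(7).
Step 5: Two-sided p-value from the t-distribution with 7 df = 0.406397.
Step 6: alpha = 0.1. fail to reject H0.

rho = 0.3167, p = 0.406397, fail to reject H0 at alpha = 0.1.


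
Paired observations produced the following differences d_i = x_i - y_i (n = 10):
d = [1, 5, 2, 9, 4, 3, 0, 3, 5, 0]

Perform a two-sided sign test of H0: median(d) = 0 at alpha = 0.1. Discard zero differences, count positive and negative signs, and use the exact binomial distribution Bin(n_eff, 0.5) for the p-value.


Step 1: Discard zero differences. Original n = 10; n_eff = number of nonzero differences = 8.
Nonzero differences (with sign): +1, +5, +2, +9, +4, +3, +3, +5
Step 2: Count signs: positive = 8, negative = 0.
Step 3: Under H0: P(positive) = 0.5, so the number of positives S ~ Bin(8, 0.5).
Step 4: Two-sided exact p-value = sum of Bin(8,0.5) probabilities at or below the observed probability = 0.007812.
Step 5: alpha = 0.1. reject H0.

n_eff = 8, pos = 8, neg = 0, p = 0.007812, reject H0.


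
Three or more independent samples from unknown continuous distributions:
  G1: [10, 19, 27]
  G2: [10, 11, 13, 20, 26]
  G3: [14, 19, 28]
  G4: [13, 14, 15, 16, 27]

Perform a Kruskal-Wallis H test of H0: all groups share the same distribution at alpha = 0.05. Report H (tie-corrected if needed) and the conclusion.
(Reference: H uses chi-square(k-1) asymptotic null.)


Step 1: Combine all N = 16 observations and assign midranks.
sorted (value, group, rank): (10,G1,1.5), (10,G2,1.5), (11,G2,3), (13,G2,4.5), (13,G4,4.5), (14,G3,6.5), (14,G4,6.5), (15,G4,8), (16,G4,9), (19,G1,10.5), (19,G3,10.5), (20,G2,12), (26,G2,13), (27,G1,14.5), (27,G4,14.5), (28,G3,16)
Step 2: Sum ranks within each group.
R_1 = 26.5 (n_1 = 3)
R_2 = 34 (n_2 = 5)
R_3 = 33 (n_3 = 3)
R_4 = 42.5 (n_4 = 5)
Step 3: H = 12/(N(N+1)) * sum(R_i^2/n_i) - 3(N+1)
     = 12/(16*17) * (26.5^2/3 + 34^2/5 + 33^2/3 + 42.5^2/5) - 3*17
     = 0.044118 * 1189.53 - 51
     = 1.479412.
Step 4: Ties present; correction factor C = 1 - 30/(16^3 - 16) = 0.992647. Corrected H = 1.479412 / 0.992647 = 1.490370.
Step 5: Under H0, H ~ chi^2(3); p-value = 0.684495.
Step 6: alpha = 0.05. fail to reject H0.

H = 1.4904, df = 3, p = 0.684495, fail to reject H0.


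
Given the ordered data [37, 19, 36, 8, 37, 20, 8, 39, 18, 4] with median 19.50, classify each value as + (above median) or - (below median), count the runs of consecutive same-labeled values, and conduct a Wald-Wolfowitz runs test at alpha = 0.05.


Step 1: Compute median = 19.50; label A = above, B = below.
Labels in order: ABABAABABB  (n_A = 5, n_B = 5)
Step 2: Count runs R = 8.
Step 3: Under H0 (random ordering), E[R] = 2*n_A*n_B/(n_A+n_B) + 1 = 2*5*5/10 + 1 = 6.0000.
        Var[R] = 2*n_A*n_B*(2*n_A*n_B - n_A - n_B) / ((n_A+n_B)^2 * (n_A+n_B-1)) = 2000/900 = 2.2222.
        SD[R] = 1.4907.
Step 4: Continuity-corrected z = (R - 0.5 - E[R]) / SD[R] = (8 - 0.5 - 6.0000) / 1.4907 = 1.0062.
Step 5: Two-sided p-value via normal approximation = 2*(1 - Phi(|z|)) = 0.314305.
Step 6: alpha = 0.05. fail to reject H0.

R = 8, z = 1.0062, p = 0.314305, fail to reject H0.


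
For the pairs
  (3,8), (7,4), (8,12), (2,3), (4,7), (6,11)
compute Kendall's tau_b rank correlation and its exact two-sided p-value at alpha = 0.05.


Step 1: Enumerate the 15 unordered pairs (i,j) with i<j and classify each by sign(x_j-x_i) * sign(y_j-y_i).
  (1,2):dx=+4,dy=-4->D; (1,3):dx=+5,dy=+4->C; (1,4):dx=-1,dy=-5->C; (1,5):dx=+1,dy=-1->D
  (1,6):dx=+3,dy=+3->C; (2,3):dx=+1,dy=+8->C; (2,4):dx=-5,dy=-1->C; (2,5):dx=-3,dy=+3->D
  (2,6):dx=-1,dy=+7->D; (3,4):dx=-6,dy=-9->C; (3,5):dx=-4,dy=-5->C; (3,6):dx=-2,dy=-1->C
  (4,5):dx=+2,dy=+4->C; (4,6):dx=+4,dy=+8->C; (5,6):dx=+2,dy=+4->C
Step 2: C = 11, D = 4, total pairs = 15.
Step 3: tau = (C - D)/(n(n-1)/2) = (11 - 4)/15 = 0.466667.
Step 4: Exact two-sided p-value (enumerate n! = 720 permutations of y under H0): p = 0.272222.
Step 5: alpha = 0.05. fail to reject H0.

tau_b = 0.4667 (C=11, D=4), p = 0.272222, fail to reject H0.
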